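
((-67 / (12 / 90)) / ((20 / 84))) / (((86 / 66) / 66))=-4596669 / 43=-106899.28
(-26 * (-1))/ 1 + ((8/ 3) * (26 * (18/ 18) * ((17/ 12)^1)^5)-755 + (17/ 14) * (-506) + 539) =-133512949/ 326592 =-408.81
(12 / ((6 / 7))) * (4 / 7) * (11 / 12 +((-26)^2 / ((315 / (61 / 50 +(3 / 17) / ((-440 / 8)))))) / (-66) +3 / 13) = 5599235098 / 631756125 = 8.86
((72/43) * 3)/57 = 72/817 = 0.09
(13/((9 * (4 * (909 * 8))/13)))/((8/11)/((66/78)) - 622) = -20449/19675763136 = -0.00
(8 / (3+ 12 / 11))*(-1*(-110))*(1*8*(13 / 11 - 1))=2816 / 9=312.89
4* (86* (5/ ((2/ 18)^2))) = 139320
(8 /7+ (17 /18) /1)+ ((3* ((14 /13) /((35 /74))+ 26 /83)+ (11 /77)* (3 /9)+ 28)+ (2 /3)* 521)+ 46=293143187 /679770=431.24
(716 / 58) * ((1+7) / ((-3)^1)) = -2864 / 87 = -32.92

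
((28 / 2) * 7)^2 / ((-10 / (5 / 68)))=-70.62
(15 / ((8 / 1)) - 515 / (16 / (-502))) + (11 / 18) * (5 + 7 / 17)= 2472986 / 153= 16163.31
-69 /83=-0.83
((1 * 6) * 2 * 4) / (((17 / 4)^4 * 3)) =4096 / 83521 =0.05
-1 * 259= -259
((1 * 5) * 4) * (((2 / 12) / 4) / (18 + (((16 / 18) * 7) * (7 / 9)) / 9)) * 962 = 43.25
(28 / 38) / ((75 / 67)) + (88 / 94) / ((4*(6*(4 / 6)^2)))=399713 / 535800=0.75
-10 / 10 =-1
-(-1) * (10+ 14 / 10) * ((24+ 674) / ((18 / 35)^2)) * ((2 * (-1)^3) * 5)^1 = -8122975 / 27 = -300850.93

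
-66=-66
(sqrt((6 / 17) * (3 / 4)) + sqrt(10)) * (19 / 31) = 57 * sqrt(34) / 1054 + 19 * sqrt(10) / 31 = 2.25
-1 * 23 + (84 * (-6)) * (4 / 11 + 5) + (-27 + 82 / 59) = -2751.88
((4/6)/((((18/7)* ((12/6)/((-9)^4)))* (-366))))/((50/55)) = -6237/2440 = -2.56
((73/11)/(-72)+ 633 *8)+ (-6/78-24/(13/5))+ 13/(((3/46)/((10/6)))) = 55462723/10296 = 5386.82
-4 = -4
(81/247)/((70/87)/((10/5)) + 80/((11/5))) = 77517/8690695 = 0.01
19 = 19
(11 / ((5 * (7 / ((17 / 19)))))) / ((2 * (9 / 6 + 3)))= 187 / 5985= 0.03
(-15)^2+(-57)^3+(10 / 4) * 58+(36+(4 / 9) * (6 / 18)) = -4989245 / 27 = -184786.85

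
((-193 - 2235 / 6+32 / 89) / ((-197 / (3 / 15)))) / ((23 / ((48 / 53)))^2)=23177088 / 26053354213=0.00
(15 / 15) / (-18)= -1 / 18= -0.06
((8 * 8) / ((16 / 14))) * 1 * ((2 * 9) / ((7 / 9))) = 1296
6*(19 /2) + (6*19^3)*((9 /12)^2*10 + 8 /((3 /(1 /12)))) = 2888323 /12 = 240693.58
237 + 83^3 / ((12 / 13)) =7436075 / 12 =619672.92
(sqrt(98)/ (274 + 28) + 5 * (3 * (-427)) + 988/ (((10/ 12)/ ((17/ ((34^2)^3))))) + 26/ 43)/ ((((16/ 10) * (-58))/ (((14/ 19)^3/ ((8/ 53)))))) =284329012044833203/ 1554468167201408-636265 * sqrt(2)/ 961137952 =182.91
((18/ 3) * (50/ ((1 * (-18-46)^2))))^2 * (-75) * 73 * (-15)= 461953125/ 1048576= 440.55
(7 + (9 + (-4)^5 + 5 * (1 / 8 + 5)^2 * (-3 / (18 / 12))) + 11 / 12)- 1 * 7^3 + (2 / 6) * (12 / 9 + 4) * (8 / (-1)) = -468565 / 288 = -1626.96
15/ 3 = 5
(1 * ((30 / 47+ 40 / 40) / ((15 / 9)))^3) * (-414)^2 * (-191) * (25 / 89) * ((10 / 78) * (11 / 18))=-82199450536434 / 120123211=-684292.82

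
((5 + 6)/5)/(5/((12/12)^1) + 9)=11/70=0.16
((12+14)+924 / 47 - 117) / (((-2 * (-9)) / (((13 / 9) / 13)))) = -3353 / 7614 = -0.44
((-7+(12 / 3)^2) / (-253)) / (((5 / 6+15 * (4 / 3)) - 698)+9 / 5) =270 / 5126033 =0.00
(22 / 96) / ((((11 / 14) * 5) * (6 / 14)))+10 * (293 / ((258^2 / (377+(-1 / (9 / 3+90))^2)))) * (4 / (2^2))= 96321356249 / 5757120360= 16.73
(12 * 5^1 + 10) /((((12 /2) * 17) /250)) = 171.57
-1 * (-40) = 40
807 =807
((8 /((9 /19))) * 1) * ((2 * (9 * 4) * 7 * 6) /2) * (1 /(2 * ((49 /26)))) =47424 /7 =6774.86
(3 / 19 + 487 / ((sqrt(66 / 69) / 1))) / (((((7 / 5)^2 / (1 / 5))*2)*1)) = 15 / 1862 + 2435*sqrt(506) / 2156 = 25.41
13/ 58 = 0.22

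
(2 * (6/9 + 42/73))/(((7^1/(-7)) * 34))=-16/219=-0.07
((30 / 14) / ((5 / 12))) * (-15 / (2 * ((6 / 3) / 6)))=-810 / 7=-115.71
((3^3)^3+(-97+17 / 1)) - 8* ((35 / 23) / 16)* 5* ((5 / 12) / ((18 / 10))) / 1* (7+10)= 97313329 / 4968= 19588.03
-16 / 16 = -1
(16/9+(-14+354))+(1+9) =351.78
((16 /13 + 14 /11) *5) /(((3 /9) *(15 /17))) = 6086 /143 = 42.56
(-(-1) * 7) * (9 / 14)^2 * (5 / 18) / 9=5 / 56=0.09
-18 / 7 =-2.57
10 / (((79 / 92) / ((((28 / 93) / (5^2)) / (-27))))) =-5152 / 991845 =-0.01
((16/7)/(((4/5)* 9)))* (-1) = -20/63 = -0.32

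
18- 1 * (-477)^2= -227511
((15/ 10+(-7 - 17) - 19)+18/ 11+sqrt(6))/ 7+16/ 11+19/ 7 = -235/ 154+sqrt(6)/ 7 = -1.18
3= 3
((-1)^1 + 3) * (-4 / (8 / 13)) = -13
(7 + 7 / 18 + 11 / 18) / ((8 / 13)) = 13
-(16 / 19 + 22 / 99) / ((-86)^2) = -91 / 632358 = -0.00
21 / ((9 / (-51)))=-119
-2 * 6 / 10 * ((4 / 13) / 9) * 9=-24 / 65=-0.37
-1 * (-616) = 616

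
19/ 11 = 1.73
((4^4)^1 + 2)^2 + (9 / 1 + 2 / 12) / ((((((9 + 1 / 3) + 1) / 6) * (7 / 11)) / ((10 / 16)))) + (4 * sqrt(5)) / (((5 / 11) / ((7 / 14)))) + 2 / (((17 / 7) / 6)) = 22 * sqrt(5) / 5 + 1964736867 / 29512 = 66584.01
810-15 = 795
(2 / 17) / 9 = 2 / 153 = 0.01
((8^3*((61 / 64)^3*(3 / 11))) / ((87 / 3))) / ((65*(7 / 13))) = 680943 / 5716480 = 0.12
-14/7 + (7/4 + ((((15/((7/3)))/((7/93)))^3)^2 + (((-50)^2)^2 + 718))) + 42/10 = 107450827261479473707739/276825744020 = 388153304317.38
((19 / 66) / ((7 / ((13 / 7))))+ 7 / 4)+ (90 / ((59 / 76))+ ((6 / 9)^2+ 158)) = 316207165 / 1144836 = 276.20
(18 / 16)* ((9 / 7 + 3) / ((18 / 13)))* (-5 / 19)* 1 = -975 / 1064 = -0.92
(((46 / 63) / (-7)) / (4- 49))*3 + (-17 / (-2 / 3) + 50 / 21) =368957 / 13230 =27.89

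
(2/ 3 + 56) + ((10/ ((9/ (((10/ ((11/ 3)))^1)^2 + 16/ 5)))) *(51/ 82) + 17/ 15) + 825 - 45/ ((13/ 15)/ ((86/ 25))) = 688336456/ 967395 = 711.54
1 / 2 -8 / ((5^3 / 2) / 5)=-7 / 50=-0.14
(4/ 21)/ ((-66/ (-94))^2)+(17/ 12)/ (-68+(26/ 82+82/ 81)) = 7395249361/ 20253975588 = 0.37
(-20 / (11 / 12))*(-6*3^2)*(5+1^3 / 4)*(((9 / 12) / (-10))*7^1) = -35721 / 11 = -3247.36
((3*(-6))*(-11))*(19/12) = 627/2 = 313.50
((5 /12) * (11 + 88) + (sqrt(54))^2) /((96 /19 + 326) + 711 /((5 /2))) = 36195 /233872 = 0.15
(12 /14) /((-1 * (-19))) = 0.05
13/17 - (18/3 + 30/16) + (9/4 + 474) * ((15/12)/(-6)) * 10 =-271809/272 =-999.30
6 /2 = 3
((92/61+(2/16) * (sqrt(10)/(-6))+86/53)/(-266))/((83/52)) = -0.01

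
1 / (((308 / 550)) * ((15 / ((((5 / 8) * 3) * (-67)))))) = -1675 / 112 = -14.96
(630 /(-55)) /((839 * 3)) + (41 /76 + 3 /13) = 0.77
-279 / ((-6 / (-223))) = -20739 / 2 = -10369.50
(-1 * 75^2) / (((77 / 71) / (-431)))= 172130625 / 77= 2235462.66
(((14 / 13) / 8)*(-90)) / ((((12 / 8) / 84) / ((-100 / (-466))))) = -441000 / 3029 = -145.59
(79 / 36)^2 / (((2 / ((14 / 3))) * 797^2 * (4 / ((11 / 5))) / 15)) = 480557 / 3292923456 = 0.00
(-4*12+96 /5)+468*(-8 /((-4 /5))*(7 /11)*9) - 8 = 1472176 /55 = 26766.84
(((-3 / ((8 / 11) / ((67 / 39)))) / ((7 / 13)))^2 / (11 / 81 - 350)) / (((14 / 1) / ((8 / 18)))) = -4888521 / 311048864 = -0.02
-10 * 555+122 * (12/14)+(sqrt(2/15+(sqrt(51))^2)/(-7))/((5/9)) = -38118/7 -3 * sqrt(11505)/175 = -5447.27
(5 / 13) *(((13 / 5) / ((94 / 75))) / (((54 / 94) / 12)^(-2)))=6075 / 3322336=0.00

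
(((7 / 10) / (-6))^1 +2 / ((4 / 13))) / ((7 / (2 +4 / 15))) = 6511 / 3150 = 2.07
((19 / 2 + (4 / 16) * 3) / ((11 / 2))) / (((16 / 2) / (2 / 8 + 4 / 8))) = 123 / 704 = 0.17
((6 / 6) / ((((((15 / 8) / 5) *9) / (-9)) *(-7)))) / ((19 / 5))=40 / 399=0.10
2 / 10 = 1 / 5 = 0.20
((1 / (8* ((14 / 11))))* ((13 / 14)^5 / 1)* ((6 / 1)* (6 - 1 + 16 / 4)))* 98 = 110274021 / 307328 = 358.82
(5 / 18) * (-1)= -5 / 18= -0.28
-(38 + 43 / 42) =-1639 / 42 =-39.02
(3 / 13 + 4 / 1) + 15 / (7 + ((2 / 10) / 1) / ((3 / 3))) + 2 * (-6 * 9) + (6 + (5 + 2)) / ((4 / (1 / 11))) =-86993 / 858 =-101.39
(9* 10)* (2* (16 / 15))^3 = 65536 / 75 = 873.81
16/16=1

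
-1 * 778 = -778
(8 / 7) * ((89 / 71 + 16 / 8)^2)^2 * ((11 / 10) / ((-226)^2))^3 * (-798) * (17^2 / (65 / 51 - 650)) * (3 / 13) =9551907415574219619 / 91020357802261990400686180000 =0.00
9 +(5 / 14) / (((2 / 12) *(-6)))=121 / 14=8.64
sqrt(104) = 2 * sqrt(26) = 10.20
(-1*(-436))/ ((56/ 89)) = 9701/ 14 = 692.93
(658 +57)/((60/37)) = 5291/12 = 440.92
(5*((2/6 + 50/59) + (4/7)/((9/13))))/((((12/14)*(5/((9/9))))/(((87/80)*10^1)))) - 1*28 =-21635/8496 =-2.55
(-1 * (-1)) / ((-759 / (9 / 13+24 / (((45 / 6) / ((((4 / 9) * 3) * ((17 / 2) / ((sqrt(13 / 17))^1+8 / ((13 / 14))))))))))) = -203538029 / 31236603255+91936 * sqrt(221) / 2402815635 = -0.01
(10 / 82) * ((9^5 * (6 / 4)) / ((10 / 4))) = 177147 / 41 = 4320.66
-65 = -65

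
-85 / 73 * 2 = -170 / 73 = -2.33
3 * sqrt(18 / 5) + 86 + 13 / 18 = 9 * sqrt(10) / 5 + 1561 / 18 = 92.41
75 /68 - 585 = -583.90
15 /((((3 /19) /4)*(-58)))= -190 /29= -6.55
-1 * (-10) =10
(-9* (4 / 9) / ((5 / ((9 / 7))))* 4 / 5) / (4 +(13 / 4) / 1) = -576 / 5075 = -0.11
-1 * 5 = -5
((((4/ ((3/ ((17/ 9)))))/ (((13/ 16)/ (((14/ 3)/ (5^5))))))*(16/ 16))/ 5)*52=60928/ 1265625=0.05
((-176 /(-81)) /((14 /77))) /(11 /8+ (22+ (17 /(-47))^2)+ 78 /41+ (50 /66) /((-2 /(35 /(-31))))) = 239165920576 /517050635931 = 0.46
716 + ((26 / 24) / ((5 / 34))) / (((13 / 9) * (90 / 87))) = 72093 / 100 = 720.93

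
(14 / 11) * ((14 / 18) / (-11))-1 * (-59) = 64153 / 1089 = 58.91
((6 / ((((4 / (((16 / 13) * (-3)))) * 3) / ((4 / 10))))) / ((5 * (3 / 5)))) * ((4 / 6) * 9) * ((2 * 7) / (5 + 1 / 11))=-264 / 65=-4.06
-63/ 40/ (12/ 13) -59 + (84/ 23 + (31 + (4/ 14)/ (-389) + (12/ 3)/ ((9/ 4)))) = -2189442653/ 90185760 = -24.28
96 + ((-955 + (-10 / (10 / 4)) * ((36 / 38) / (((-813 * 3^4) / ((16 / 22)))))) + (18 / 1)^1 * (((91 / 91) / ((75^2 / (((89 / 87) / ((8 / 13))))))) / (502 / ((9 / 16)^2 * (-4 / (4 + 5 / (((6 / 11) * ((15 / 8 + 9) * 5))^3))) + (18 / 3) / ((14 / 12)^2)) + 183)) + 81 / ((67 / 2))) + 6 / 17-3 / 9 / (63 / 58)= -5280669600443812273352500191406799 / 6165146358403889673966806002500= -856.54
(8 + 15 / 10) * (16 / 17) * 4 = 608 / 17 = 35.76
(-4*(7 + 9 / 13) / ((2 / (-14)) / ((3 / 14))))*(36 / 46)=10800 / 299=36.12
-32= -32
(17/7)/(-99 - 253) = -17/2464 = -0.01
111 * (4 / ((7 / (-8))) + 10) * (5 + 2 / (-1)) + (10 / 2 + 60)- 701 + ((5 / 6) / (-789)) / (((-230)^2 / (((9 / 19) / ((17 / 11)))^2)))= 4762074895279017 / 4064194619240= 1171.71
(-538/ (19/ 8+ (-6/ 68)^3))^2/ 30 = 3493237260818/ 2041083375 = 1711.46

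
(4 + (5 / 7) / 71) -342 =-337.99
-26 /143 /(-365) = 2 /4015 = 0.00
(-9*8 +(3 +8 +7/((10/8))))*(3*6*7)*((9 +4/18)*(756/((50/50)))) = -243336744/5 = -48667348.80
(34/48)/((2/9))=51/16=3.19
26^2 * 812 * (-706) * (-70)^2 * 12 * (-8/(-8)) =-22786874073600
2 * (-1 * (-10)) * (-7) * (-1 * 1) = 140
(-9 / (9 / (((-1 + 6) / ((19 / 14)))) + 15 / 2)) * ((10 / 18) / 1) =-175 / 348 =-0.50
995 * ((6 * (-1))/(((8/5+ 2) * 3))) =-4975/9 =-552.78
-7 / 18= -0.39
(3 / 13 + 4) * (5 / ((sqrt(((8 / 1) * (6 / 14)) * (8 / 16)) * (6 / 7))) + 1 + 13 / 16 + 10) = 1925 * sqrt(21) / 468 + 10395 / 208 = 68.83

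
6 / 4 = 3 / 2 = 1.50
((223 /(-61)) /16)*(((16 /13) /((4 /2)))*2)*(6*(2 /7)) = -2676 /5551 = -0.48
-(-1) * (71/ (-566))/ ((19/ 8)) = -284/ 5377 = -0.05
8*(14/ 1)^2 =1568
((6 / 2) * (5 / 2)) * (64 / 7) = 480 / 7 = 68.57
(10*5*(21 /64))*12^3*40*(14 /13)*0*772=0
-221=-221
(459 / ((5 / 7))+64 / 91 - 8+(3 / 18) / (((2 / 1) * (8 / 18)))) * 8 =4626373 / 910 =5083.93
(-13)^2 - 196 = -27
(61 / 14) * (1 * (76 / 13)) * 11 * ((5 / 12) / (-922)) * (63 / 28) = -191235 / 671216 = -0.28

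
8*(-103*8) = -6592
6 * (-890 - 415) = -7830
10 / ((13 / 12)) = 120 / 13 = 9.23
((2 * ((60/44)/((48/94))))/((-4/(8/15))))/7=-47/462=-0.10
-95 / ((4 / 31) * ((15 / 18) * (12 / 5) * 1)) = -2945 / 8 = -368.12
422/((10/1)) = 42.20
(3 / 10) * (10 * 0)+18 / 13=18 / 13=1.38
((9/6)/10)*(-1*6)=-0.90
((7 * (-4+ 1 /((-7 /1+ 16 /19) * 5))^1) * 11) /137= -181643 /80145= -2.27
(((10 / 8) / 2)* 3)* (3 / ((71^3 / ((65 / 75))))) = 39 / 2863288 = 0.00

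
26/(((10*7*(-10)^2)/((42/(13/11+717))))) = 429/1975000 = 0.00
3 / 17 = 0.18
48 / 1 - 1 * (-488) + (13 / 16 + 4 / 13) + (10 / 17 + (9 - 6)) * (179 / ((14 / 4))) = 17837103 / 24752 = 720.63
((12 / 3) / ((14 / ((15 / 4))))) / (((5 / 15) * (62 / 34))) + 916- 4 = 396573 / 434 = 913.76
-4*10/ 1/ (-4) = 10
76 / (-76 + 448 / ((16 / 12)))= 19 / 65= 0.29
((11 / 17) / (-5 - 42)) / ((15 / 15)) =-11 / 799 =-0.01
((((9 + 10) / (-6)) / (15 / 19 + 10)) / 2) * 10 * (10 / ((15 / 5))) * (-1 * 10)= 18050 / 369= 48.92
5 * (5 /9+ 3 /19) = 610 /171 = 3.57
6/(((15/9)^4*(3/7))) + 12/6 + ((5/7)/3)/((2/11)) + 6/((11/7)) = 2582033/288750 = 8.94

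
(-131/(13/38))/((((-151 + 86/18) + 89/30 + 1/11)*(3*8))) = 410685/3685058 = 0.11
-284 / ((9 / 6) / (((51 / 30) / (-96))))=1207 / 360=3.35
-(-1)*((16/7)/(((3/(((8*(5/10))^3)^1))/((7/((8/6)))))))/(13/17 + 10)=4352/183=23.78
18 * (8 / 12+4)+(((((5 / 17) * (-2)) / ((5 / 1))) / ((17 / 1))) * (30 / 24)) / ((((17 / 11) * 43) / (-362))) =17755711 / 211259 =84.05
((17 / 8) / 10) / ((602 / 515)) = 1751 / 9632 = 0.18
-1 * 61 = -61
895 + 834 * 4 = 4231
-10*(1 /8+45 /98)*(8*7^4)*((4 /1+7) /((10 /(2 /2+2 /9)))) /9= -1357741 /81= -16762.23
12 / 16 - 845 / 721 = -0.42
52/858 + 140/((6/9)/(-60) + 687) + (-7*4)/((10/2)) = -54432706/10201785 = -5.34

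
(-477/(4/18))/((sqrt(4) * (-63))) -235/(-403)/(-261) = 50165711/2945124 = 17.03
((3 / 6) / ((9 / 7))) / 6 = 7 / 108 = 0.06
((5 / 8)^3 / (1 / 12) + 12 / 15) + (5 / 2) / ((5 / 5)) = 3987 / 640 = 6.23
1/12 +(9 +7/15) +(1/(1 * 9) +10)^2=181091/1620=111.78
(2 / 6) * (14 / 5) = 0.93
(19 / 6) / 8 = 19 / 48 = 0.40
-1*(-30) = 30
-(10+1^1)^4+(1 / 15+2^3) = -219494 / 15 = -14632.93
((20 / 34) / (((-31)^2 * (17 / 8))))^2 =6400 / 77133397441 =0.00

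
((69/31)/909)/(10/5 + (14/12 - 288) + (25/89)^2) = -364366/42372571309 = -0.00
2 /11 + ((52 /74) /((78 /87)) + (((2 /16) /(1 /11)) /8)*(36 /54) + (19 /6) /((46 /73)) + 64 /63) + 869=16533967199 /18871776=876.12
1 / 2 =0.50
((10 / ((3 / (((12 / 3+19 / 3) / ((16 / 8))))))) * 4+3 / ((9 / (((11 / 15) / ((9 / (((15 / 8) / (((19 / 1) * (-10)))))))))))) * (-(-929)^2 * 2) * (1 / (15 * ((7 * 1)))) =-2439980021749 / 2154600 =-1132451.51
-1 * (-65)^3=274625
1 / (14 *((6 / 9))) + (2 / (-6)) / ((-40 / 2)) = 13 / 105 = 0.12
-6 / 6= -1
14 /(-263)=-14 /263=-0.05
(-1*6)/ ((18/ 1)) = -1/ 3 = -0.33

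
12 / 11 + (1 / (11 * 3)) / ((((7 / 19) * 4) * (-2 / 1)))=1997 / 1848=1.08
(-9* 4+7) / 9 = -29 / 9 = -3.22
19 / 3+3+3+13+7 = 97 / 3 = 32.33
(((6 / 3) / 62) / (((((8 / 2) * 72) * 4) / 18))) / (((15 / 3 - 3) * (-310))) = -1 / 1230080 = -0.00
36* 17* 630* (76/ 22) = 14651280/ 11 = 1331934.55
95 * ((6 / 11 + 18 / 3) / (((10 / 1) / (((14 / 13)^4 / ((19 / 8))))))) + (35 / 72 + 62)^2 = 6416490305843 / 1628662464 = 3939.73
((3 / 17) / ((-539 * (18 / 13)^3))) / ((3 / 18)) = -2197 / 2968812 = -0.00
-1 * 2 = -2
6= 6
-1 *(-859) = 859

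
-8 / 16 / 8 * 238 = -14.88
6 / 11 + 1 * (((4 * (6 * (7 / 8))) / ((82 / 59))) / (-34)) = 0.10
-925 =-925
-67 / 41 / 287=-67 / 11767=-0.01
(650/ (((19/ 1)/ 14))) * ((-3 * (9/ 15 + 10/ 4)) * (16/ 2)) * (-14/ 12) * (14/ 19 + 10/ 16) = 20438145/ 361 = 56615.36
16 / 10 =8 / 5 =1.60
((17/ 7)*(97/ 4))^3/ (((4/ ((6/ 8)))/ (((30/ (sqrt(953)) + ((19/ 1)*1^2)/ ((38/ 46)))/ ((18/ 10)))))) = 112099061225*sqrt(953)/ 167362048 + 515655681635/ 1053696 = 510055.22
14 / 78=7 / 39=0.18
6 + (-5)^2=31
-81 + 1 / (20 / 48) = -393 / 5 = -78.60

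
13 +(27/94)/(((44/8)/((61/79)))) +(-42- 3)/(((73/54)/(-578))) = 57404507458/2981539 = 19253.31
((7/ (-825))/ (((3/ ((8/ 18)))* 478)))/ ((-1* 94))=7/ 250215075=0.00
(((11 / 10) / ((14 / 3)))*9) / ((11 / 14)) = 27 / 10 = 2.70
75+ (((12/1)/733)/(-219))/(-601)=2411918179/32158909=75.00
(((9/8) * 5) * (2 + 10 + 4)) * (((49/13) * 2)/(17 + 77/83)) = 61005/1612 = 37.84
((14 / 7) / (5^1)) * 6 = 2.40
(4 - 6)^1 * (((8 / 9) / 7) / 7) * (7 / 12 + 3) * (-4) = 688 / 1323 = 0.52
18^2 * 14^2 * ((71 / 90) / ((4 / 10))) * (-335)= -41956740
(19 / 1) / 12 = 19 / 12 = 1.58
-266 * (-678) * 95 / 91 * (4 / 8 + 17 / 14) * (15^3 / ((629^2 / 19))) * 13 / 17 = 1883412810000 / 47081279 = 40003.43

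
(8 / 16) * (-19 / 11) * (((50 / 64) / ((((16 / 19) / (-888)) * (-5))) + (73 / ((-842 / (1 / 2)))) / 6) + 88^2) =-12146334421 / 1778304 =-6830.29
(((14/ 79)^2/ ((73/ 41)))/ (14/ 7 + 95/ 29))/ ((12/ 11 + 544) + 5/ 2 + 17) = 5126968/ 865814859909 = 0.00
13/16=0.81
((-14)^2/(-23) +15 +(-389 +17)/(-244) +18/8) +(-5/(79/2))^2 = 359662099/35024492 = 10.27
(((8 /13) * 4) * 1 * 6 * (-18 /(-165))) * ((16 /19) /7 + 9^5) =9047270016 /95095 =95139.28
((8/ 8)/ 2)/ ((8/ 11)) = 11/ 16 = 0.69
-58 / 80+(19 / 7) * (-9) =-7043 / 280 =-25.15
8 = 8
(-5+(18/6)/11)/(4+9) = -4/11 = -0.36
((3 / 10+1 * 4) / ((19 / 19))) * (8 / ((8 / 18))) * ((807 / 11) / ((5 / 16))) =4996944 / 275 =18170.71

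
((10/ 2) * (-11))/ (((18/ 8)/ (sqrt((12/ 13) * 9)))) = -440 * sqrt(39)/ 39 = -70.46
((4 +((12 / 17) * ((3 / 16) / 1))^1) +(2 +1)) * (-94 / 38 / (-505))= 4559 / 130492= 0.03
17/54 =0.31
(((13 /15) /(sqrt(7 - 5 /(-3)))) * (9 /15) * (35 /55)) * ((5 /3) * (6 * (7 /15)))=49 * sqrt(78) /825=0.52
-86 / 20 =-43 / 10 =-4.30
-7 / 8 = -0.88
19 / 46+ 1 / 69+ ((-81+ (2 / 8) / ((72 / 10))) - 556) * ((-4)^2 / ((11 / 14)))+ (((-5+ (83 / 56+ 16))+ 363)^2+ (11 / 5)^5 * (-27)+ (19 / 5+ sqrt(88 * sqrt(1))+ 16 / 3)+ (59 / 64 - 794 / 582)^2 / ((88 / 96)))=2 * sqrt(22)+ 425405972050021432489 / 3359329142400000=126643.58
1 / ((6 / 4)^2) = 0.44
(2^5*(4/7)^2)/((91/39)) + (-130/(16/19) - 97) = -677485/2744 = -246.90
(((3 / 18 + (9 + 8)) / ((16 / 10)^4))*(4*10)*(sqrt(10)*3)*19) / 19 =321875*sqrt(10) / 1024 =994.00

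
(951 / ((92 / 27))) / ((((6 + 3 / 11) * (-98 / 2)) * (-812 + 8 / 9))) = 847341 / 756893200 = 0.00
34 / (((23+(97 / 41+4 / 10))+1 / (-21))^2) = 630122850 / 12258254089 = 0.05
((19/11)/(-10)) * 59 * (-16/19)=472/55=8.58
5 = 5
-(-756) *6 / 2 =2268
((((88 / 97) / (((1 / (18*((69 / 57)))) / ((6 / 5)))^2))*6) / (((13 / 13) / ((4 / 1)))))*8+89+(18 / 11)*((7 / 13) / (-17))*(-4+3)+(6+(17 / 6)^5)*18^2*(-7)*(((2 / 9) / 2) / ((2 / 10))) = -54450424424603029 / 459682165800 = -118452.33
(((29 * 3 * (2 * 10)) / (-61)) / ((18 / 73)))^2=448168900 / 33489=13382.57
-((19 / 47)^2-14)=13.84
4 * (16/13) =64/13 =4.92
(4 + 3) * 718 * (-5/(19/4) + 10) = 854420/19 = 44969.47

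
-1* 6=-6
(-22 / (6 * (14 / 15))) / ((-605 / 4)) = 2 / 77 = 0.03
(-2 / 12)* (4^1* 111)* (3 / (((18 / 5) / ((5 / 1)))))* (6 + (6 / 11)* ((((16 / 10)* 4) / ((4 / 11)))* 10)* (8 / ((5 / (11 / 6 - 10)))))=1154770 / 3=384923.33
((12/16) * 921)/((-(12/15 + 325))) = -1535/724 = -2.12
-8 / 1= -8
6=6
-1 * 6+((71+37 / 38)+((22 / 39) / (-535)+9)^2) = 2431105878497 / 16543232550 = 146.95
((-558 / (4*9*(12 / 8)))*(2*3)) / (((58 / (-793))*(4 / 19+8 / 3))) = 294.62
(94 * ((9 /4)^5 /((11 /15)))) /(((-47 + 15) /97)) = -4038065865 /180224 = -22405.82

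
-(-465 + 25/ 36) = 16715/ 36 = 464.31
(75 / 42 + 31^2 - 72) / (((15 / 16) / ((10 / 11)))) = 66512 / 77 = 863.79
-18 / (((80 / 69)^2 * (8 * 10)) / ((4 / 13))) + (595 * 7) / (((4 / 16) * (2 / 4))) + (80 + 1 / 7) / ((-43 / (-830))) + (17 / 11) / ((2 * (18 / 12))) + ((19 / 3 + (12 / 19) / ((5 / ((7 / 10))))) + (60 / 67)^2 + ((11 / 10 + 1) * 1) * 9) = 24595286519193887473 / 704866658496000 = 34893.53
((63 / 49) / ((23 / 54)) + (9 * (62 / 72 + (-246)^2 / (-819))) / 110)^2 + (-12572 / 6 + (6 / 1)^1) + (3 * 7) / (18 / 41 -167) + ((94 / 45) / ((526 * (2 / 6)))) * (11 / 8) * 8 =-2080.59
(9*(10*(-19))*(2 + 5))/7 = -1710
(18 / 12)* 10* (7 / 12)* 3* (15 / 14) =225 / 8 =28.12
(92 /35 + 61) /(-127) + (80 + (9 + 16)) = 464498 /4445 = 104.50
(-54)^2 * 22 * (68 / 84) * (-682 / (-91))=247926096 / 637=389208.94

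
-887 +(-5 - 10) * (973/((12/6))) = -8184.50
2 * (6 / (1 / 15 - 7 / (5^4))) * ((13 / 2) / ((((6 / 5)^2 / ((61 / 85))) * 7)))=190625 / 1904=100.12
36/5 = 7.20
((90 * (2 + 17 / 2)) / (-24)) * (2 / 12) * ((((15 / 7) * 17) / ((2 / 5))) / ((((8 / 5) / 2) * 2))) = -95625 / 256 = -373.54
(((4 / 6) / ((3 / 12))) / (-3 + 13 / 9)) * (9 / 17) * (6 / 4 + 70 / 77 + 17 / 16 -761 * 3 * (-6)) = -65109393 / 5236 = -12434.95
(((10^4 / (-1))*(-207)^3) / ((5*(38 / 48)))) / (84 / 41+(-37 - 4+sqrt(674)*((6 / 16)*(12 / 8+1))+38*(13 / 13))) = 9682069542912000 / 268675067+9542424309120000*sqrt(674) / 268675067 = 958100862.39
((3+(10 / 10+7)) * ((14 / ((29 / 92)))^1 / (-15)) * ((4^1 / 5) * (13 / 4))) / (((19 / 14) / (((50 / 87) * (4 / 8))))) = -2578576 / 143811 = -17.93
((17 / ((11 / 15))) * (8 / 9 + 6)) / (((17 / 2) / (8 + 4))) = 2480 / 11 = 225.45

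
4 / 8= 0.50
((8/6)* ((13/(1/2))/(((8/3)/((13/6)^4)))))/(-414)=-371293/536544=-0.69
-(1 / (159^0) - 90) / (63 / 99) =979 / 7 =139.86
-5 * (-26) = 130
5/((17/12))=3.53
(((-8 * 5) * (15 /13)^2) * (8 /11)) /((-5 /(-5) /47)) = -3384000 /1859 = -1820.33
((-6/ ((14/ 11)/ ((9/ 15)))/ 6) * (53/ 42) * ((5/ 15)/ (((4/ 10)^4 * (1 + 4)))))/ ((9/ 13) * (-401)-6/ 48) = 715/ 128184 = 0.01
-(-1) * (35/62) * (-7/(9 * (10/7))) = -343/1116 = -0.31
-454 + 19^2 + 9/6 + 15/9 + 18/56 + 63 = -2227/84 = -26.51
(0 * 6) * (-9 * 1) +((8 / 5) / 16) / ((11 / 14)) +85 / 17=282 / 55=5.13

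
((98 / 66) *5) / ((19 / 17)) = 4165 / 627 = 6.64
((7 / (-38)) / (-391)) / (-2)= -7 / 29716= -0.00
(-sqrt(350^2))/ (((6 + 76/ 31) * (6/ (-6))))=5425/ 131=41.41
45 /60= 3 /4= 0.75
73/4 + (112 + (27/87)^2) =438485/3364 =130.35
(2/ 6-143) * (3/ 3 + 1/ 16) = -1819/ 12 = -151.58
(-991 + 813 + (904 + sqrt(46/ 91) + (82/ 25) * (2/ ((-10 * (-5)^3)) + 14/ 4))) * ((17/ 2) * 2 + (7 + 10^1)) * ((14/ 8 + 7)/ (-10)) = -1371261633/ 62500- 17 * sqrt(4186)/ 52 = -21961.34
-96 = -96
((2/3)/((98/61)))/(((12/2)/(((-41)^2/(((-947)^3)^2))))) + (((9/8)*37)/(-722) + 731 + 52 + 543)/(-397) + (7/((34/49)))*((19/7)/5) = 132461990770774595079750277889/61997628943947000484798465680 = 2.14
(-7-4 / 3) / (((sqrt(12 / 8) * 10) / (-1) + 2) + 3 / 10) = 0.84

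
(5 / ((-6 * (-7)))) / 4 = 0.03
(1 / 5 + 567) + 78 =3226 / 5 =645.20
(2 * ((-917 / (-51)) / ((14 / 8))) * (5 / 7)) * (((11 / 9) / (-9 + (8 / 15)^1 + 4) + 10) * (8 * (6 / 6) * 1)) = 4820800 / 4221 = 1142.10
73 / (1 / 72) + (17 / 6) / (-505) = 15925663 / 3030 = 5255.99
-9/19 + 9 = 162/19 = 8.53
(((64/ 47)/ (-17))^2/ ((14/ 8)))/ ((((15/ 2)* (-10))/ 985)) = -3227648/ 67032105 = -0.05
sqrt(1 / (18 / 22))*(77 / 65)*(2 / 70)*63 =231*sqrt(11) / 325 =2.36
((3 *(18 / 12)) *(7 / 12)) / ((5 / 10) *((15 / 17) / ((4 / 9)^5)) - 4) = 91392 / 746471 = 0.12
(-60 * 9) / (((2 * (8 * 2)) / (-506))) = 34155 / 4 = 8538.75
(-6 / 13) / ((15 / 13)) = -2 / 5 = -0.40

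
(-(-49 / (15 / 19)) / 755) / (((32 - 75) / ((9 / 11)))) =-2793 / 1785575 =-0.00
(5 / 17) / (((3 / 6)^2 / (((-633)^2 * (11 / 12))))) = 7345965 / 17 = 432115.59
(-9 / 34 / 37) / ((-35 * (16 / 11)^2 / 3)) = 3267 / 11271680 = 0.00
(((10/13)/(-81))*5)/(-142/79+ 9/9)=3950/66339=0.06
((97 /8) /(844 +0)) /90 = 97 /607680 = 0.00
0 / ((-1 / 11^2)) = 0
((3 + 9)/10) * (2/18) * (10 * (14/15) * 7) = 392/45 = 8.71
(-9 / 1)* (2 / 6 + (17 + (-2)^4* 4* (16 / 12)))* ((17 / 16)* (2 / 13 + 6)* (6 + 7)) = -78540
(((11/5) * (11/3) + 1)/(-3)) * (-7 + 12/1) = -136/9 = -15.11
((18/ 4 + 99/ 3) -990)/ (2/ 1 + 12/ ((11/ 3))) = -20955/ 116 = -180.65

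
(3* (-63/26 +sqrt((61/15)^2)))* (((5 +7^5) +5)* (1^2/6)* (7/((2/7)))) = 528205153/1560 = 338593.05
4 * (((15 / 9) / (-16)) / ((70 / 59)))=-59 / 168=-0.35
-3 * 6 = -18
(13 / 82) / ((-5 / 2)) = -13 / 205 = -0.06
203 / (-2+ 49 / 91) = -2639 / 19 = -138.89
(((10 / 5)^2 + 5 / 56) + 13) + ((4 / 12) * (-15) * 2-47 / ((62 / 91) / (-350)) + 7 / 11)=24152.08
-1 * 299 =-299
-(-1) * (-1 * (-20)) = 20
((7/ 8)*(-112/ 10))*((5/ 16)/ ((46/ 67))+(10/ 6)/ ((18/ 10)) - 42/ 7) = 4497563/ 99360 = 45.27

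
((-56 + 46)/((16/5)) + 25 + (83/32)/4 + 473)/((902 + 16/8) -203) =63427/89728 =0.71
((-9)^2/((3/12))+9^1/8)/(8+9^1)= 19.12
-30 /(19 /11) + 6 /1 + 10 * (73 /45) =4.85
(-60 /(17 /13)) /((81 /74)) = -19240 /459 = -41.92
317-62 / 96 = 15185 / 48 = 316.35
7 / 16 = 0.44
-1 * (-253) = 253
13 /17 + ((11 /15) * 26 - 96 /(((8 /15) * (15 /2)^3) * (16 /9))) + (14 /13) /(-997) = 323734969 /16525275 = 19.59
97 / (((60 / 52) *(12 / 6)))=1261 / 30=42.03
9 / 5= 1.80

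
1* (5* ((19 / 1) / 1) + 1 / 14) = 1331 / 14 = 95.07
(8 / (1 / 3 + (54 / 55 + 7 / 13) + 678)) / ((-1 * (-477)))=2860 / 115933737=0.00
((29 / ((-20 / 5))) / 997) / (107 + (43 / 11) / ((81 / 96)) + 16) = -8613 / 151173116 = -0.00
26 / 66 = 13 / 33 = 0.39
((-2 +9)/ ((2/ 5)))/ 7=5/ 2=2.50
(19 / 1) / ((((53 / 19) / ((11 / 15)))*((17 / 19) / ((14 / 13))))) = 1056286 / 175695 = 6.01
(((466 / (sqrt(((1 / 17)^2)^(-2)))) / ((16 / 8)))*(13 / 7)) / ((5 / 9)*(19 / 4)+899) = 109044 / 65664557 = 0.00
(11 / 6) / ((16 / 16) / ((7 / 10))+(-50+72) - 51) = -77 / 1158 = -0.07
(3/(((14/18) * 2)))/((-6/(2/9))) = -1/14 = -0.07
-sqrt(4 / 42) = -sqrt(42) / 21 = -0.31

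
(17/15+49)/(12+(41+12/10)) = 752/813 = 0.92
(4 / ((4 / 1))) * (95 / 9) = 95 / 9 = 10.56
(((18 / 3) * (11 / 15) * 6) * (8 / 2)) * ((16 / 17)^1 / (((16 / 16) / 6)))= 50688 / 85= 596.33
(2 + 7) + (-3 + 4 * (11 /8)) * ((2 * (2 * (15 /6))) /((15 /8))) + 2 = 73 /3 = 24.33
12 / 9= 4 / 3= 1.33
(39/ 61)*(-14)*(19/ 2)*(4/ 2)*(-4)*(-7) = -290472/ 61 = -4761.84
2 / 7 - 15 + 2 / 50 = -14.67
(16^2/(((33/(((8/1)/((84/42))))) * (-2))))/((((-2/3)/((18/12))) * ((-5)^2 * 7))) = 384/1925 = 0.20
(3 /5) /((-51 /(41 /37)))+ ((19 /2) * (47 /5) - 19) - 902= -1046295 /1258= -831.71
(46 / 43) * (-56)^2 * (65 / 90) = 937664 / 387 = 2422.90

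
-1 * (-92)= 92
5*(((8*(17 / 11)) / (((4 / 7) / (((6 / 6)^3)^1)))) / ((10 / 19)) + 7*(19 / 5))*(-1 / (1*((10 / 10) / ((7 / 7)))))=-3724 / 11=-338.55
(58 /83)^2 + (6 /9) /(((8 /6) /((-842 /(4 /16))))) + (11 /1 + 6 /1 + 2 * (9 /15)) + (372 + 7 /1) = -44307006 /34445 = -1286.31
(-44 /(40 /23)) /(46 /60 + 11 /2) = -759 /188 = -4.04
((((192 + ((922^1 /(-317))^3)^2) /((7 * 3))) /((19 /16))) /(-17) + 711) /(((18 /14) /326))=1591161183748604677137190 /8849563702020303849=179801.09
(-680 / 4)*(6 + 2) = -1360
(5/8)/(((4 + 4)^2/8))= 5/64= 0.08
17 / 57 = 0.30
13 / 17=0.76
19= 19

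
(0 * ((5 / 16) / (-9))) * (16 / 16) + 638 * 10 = 6380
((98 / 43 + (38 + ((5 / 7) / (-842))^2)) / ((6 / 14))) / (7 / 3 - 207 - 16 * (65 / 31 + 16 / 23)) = -42900039130651 / 113815910769400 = -0.38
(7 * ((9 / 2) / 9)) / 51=7 / 102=0.07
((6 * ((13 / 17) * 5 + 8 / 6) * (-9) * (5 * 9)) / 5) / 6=-7101 / 17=-417.71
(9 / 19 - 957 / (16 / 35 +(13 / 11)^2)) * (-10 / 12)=429.79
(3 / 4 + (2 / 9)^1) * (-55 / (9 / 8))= -3850 / 81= -47.53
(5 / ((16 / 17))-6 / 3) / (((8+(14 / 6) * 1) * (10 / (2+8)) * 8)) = 159 / 3968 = 0.04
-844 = -844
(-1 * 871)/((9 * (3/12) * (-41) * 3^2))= 1.05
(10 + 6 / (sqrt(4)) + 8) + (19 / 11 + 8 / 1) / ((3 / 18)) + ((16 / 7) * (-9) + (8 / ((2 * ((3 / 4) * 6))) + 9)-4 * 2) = 42052 / 693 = 60.68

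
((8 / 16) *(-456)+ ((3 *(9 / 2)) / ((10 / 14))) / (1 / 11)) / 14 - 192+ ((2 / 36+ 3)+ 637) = 562741 / 1260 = 446.62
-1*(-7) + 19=26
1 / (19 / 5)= 5 / 19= 0.26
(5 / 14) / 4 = 5 / 56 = 0.09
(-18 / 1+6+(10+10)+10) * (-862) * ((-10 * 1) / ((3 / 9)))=465480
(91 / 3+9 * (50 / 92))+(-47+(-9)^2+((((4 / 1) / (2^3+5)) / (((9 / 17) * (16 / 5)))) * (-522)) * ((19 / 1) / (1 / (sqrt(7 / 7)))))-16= -1748.12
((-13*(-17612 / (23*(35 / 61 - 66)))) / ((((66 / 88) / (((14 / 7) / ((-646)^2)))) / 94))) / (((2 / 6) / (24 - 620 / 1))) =7080985408 / 43333357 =163.41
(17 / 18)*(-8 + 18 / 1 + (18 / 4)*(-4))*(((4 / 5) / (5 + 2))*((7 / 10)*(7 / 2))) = -476 / 225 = -2.12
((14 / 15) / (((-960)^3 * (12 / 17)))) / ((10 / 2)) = -119 / 398131200000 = -0.00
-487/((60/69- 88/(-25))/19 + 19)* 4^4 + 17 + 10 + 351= -1282624178/210099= -6104.86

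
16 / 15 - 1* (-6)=106 / 15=7.07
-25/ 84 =-0.30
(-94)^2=8836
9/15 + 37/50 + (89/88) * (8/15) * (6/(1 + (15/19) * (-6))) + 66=2595807/39050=66.47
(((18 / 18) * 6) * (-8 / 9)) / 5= -16 / 15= -1.07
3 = 3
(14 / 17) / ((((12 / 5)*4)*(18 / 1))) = 35 / 7344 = 0.00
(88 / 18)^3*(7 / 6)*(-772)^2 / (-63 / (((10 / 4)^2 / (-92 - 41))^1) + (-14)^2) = 39662735200 / 750141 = 52873.71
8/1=8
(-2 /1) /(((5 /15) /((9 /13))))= -4.15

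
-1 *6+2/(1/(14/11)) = -38/11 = -3.45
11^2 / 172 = 121 / 172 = 0.70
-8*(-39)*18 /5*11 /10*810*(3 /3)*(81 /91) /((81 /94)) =36181728 /35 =1033763.66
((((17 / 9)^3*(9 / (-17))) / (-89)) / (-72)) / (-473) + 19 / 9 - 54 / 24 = -34098281 / 245509704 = -0.14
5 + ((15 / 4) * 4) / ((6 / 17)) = 95 / 2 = 47.50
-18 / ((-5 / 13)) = 46.80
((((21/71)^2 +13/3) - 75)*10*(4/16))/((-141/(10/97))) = 26684225/206837271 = 0.13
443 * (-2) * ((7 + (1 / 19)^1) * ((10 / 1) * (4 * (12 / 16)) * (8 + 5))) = -46302360 / 19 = -2436966.32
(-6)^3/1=-216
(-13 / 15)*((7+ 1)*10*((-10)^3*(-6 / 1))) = -416000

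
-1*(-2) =2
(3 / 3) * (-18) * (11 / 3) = -66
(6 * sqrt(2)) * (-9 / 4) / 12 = -9 * sqrt(2) / 8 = -1.59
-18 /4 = -9 /2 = -4.50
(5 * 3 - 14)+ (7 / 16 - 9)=-121 / 16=-7.56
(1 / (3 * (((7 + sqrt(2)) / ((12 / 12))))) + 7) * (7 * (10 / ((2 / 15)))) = 173950 / 47 - 175 * sqrt(2) / 47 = 3695.80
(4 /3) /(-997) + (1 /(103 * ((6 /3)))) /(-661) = -547655 /407272506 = -0.00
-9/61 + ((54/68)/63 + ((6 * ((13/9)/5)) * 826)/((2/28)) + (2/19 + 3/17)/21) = 82935256283/4137630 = 20044.15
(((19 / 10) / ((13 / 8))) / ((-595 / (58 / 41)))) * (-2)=8816 / 1585675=0.01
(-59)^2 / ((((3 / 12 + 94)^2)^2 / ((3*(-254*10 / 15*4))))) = -1810788352 / 20200652641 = -0.09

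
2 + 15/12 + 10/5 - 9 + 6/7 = -81/28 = -2.89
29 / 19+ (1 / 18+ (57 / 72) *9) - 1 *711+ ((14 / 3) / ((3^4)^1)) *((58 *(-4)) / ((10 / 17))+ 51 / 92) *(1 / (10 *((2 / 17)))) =-7662532517 / 10619100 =-721.58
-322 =-322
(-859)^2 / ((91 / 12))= 8854572 / 91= 97302.99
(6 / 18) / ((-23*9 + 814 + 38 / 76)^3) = 8 / 5380840125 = 0.00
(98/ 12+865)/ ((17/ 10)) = 26195/ 51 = 513.63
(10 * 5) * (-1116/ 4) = -13950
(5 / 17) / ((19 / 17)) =5 / 19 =0.26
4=4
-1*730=-730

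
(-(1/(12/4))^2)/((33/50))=-50/297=-0.17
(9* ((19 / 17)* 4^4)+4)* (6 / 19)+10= 266294 / 323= 824.44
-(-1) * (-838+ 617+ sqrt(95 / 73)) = -221+ sqrt(6935) / 73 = -219.86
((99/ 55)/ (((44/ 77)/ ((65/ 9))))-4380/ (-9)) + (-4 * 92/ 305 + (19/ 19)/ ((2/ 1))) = 1861879/ 3660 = 508.71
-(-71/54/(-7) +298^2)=-33567983/378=-88804.19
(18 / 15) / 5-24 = -594 / 25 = -23.76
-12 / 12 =-1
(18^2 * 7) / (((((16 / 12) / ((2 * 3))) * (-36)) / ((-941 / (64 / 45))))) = 24009615 / 128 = 187575.12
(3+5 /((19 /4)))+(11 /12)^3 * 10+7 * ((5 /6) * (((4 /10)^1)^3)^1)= 12.13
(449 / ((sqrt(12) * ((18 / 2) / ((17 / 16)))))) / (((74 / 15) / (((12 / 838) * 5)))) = 190825 * sqrt(3) / 1488288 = 0.22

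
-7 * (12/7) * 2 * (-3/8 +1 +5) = -135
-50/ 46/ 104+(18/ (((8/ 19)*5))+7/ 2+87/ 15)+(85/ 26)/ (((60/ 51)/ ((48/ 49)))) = 12049969/ 586040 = 20.56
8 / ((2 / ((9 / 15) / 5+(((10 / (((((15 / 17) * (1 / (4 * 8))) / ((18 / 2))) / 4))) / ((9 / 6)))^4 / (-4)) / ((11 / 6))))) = -860927912470118268 / 275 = -3130646954436793.70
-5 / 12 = -0.42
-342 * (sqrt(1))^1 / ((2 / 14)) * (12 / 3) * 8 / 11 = -76608 / 11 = -6964.36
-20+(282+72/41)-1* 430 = -6816/41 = -166.24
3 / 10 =0.30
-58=-58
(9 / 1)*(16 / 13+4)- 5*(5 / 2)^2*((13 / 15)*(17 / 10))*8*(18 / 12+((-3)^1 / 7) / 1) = -63257 / 182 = -347.57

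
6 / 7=0.86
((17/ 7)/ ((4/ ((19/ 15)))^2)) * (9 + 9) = 6137/ 1400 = 4.38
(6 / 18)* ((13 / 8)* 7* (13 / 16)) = 1183 / 384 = 3.08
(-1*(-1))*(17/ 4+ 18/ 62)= 563/ 124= 4.54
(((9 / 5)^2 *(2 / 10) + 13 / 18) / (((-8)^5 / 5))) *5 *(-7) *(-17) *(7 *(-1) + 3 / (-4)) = 11373187 / 11796480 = 0.96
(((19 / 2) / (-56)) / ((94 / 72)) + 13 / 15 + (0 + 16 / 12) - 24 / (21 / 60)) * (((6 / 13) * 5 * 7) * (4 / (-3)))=875158 / 611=1432.34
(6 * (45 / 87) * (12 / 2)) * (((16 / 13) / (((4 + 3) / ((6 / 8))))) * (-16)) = -103680 / 2639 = -39.29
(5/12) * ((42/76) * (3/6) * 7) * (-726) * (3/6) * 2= -88935/152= -585.10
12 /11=1.09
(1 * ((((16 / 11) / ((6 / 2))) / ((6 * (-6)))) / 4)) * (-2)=2 / 297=0.01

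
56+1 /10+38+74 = 1681 /10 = 168.10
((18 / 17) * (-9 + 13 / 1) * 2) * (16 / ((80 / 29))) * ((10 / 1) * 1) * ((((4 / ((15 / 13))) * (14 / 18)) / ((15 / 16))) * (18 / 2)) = 5404672 / 425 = 12716.88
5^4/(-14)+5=-555/14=-39.64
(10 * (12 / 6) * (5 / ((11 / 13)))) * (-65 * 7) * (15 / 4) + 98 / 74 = -82070086 / 407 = -201646.40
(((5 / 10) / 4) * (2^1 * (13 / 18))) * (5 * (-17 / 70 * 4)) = -221 / 252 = -0.88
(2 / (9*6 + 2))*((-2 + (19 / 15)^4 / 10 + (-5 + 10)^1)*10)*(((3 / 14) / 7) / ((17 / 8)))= 1649071 / 98398125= 0.02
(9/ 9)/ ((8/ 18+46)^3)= 729/ 73034632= 0.00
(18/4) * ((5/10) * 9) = 81/4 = 20.25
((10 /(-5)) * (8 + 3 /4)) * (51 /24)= -595 /16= -37.19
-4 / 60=-1 / 15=-0.07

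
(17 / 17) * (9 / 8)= 1.12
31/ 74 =0.42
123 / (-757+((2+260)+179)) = -123 / 316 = -0.39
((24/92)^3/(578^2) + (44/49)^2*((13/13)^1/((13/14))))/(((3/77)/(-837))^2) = 37060250085182284290/92474200637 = 400763129.93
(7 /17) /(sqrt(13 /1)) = 7 * sqrt(13) /221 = 0.11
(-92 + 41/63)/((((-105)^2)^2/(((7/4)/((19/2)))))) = -1151/8314062750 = -0.00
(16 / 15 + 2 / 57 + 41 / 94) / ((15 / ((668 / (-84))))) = -6880567 / 8438850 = -0.82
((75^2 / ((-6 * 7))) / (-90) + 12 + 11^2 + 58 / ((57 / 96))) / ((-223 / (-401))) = 148589347 / 355908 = 417.49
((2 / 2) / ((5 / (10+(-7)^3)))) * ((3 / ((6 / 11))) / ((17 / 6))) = -10989 / 85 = -129.28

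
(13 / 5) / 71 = 13 / 355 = 0.04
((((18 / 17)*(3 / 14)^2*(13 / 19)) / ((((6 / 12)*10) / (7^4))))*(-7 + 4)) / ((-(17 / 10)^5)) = 1547910000 / 458613811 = 3.38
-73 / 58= -1.26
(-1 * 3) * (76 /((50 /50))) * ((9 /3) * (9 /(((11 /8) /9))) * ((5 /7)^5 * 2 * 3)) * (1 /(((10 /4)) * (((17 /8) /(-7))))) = 26593920000 /448987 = 59230.94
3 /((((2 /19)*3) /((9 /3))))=57 /2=28.50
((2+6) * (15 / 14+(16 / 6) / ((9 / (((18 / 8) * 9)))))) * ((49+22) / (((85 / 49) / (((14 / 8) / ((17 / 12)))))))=4133052 / 1445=2860.24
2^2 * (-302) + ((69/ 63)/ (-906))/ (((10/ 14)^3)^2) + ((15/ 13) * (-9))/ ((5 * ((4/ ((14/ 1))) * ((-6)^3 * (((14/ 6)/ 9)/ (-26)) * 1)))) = -205783874369/ 169875000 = -1211.38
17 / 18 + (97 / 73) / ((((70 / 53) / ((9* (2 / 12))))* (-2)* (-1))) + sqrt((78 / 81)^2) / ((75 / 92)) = 23843111 / 8278200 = 2.88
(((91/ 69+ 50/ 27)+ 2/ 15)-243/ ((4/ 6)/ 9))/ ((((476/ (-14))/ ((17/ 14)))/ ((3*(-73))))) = -212235893/ 8280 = -25632.35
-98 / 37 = -2.65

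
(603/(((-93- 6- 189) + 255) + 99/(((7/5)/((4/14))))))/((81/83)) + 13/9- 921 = -5461541/5643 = -967.84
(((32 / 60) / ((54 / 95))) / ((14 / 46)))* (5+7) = 36.99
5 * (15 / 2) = 75 / 2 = 37.50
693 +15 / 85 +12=11988 / 17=705.18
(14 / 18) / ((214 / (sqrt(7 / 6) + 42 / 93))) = 49 / 29853 + 7*sqrt(42) / 11556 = 0.01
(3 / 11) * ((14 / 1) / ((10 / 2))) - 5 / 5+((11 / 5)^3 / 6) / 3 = 8791 / 24750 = 0.36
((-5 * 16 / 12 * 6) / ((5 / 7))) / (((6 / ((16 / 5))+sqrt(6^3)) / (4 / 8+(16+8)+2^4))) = 30240 / 1511 - 96768 * sqrt(6) / 1511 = -136.86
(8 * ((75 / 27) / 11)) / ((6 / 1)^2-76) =-5 / 99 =-0.05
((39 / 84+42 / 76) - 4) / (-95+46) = 1587 / 26068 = 0.06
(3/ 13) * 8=24/ 13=1.85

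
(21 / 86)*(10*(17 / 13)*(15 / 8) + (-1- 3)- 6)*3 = 47565 / 4472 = 10.64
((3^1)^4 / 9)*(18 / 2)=81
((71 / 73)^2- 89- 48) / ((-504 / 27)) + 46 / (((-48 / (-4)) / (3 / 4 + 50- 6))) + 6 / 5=115125761 / 639480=180.03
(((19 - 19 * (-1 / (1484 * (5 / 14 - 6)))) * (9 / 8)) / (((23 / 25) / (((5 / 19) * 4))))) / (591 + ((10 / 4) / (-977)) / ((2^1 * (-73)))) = 671817074625 / 16236622961549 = 0.04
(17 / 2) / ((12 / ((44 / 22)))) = 17 / 12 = 1.42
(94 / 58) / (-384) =-47 / 11136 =-0.00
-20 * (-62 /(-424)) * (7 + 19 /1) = -4030 /53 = -76.04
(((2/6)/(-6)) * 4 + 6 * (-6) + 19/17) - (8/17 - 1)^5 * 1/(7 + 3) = -4485381469/127787130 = -35.10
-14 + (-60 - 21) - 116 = -211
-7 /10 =-0.70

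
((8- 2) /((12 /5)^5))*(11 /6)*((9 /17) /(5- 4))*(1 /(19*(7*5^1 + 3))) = 34375 /339351552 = 0.00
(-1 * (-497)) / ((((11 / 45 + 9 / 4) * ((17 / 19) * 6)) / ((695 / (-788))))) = -98443275 / 3007402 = -32.73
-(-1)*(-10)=-10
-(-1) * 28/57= 28/57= 0.49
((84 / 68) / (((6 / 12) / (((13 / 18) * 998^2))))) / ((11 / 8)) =725090912 / 561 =1292497.17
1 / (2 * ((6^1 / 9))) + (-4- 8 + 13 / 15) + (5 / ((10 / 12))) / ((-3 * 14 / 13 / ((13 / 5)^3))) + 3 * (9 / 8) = -832639 / 21000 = -39.65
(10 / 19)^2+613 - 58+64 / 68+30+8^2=3990389 / 6137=650.22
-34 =-34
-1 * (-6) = 6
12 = 12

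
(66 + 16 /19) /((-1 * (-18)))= 635 /171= 3.71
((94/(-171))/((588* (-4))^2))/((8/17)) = -799/3783822336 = -0.00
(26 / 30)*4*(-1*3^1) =-52 / 5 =-10.40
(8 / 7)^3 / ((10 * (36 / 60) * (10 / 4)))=512 / 5145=0.10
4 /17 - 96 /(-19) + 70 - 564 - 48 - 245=-252493 /323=-781.71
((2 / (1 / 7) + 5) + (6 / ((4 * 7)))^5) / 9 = 10218899 / 4840416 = 2.11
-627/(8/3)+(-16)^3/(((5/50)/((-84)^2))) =-2312111961/8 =-289013995.12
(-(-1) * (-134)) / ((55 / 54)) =-7236 / 55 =-131.56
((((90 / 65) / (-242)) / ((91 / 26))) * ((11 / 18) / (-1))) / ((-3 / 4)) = -4 / 3003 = -0.00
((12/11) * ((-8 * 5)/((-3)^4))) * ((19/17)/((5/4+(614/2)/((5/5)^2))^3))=-194560/9464432985513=-0.00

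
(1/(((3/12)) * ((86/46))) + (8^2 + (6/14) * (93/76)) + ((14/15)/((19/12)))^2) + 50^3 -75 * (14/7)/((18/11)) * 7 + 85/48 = 16224449772053/130393200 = 124427.12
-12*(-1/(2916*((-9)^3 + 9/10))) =-10/1769283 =-0.00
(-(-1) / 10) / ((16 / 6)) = 3 / 80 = 0.04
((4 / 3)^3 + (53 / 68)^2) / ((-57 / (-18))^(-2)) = 134212219 / 4494528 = 29.86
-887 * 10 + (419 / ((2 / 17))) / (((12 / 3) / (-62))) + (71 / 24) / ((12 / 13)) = -64070.05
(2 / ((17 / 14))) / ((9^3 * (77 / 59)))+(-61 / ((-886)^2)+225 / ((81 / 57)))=16943903480453 / 107013009708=158.33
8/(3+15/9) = 1.71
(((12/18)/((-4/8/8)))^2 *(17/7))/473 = 17408/29799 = 0.58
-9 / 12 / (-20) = 3 / 80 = 0.04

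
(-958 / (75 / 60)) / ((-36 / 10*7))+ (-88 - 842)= -899.59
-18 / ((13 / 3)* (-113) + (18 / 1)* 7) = 54 / 1091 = 0.05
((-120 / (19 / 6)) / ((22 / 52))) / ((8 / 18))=-42120 / 209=-201.53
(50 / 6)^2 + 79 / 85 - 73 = -2009 / 765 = -2.63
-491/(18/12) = -982/3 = -327.33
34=34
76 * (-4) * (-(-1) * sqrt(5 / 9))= -304 * sqrt(5) / 3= -226.59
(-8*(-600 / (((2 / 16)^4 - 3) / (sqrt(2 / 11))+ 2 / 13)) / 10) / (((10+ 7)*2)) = -2.05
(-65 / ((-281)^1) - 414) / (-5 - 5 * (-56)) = -116269 / 77275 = -1.50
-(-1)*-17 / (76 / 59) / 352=-1003 / 26752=-0.04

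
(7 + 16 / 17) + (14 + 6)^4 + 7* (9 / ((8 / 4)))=5441341 / 34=160039.44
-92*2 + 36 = -148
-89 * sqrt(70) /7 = -106.38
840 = 840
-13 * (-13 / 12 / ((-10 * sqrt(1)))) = -169 / 120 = -1.41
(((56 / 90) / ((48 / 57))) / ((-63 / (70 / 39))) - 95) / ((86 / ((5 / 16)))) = -3001715 / 8693568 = -0.35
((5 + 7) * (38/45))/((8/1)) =19/15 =1.27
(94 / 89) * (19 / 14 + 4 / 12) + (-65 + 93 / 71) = -8214691 / 132699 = -61.90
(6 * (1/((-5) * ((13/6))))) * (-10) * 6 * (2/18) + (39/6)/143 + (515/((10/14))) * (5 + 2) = 1444511/286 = 5050.74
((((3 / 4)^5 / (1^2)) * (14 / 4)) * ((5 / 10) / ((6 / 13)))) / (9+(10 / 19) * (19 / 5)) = 7371 / 90112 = 0.08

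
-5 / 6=-0.83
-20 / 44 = -5 / 11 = -0.45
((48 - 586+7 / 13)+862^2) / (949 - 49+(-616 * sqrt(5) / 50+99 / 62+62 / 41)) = 96053998440307600 * sqrt(5) / 8556191075198377+7041171065751526250 / 8556191075198377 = 848.04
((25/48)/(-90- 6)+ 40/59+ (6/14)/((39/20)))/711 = 22076335/17590390272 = 0.00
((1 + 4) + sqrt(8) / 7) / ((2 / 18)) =18 * sqrt(2) / 7 + 45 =48.64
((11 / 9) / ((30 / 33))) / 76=121 / 6840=0.02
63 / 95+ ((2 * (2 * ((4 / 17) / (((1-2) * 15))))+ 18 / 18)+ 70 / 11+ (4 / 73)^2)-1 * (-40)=13623076996 / 284009055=47.97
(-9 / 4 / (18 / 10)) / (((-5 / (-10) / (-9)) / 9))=405 / 2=202.50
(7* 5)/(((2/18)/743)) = 234045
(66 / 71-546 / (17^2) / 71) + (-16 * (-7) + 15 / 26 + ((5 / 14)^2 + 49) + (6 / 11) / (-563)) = 52649533282761 / 323784977516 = 162.61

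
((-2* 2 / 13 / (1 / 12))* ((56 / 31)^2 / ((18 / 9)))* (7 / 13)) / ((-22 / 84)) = 12.39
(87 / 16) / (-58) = -3 / 32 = -0.09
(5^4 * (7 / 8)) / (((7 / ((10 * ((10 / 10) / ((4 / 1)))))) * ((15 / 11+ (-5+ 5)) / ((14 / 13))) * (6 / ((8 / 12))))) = 48125 / 2808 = 17.14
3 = 3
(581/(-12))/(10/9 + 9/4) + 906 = 107883/121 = 891.60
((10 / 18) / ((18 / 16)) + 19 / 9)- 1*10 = -599 / 81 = -7.40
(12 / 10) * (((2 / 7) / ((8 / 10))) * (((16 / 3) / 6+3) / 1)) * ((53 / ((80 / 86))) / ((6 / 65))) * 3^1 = 148135 / 48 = 3086.15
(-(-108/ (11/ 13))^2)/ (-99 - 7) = 985608/ 6413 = 153.69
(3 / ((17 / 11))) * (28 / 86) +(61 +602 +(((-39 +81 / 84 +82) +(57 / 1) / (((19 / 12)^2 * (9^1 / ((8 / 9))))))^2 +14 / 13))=67778885815967 / 24206193648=2800.06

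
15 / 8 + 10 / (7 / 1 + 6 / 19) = 3605 / 1112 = 3.24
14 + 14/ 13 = 196/ 13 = 15.08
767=767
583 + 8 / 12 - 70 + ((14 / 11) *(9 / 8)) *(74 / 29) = 990151 / 1914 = 517.32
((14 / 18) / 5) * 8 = 56 / 45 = 1.24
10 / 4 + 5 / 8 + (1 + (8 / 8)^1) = 41 / 8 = 5.12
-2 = -2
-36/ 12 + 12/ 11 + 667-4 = 7272/ 11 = 661.09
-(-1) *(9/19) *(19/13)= 9/13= 0.69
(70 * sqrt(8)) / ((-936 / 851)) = -29785 * sqrt(2) / 234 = -180.01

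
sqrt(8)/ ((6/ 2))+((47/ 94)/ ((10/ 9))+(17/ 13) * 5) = 2 * sqrt(2)/ 3+1817/ 260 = 7.93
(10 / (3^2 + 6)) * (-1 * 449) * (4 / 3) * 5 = -17960 / 9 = -1995.56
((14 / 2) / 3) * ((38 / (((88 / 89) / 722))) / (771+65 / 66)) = 4273157 / 50951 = 83.87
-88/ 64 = -11/ 8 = -1.38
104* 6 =624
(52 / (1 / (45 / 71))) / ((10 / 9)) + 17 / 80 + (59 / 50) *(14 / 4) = 965727 / 28400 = 34.00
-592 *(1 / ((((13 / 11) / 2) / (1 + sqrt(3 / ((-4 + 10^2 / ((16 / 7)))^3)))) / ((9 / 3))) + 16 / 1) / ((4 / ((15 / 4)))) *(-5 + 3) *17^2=6772521.95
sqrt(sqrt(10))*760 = 760*10^(1 /4) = 1351.49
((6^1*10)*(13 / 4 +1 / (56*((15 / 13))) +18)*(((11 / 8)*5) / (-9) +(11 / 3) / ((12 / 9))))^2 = 6525005339281 / 1016064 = 6421844.82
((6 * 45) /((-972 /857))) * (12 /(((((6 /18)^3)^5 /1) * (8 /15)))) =-307425332475 /4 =-76856333118.75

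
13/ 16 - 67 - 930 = -15939/ 16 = -996.19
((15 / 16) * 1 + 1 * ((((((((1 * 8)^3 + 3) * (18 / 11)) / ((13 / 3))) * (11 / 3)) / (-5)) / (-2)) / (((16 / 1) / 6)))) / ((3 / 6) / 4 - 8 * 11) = -303 / 962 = -0.31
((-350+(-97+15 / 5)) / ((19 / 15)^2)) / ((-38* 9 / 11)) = 61050 / 6859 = 8.90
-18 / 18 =-1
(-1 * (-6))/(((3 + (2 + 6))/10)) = 60/11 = 5.45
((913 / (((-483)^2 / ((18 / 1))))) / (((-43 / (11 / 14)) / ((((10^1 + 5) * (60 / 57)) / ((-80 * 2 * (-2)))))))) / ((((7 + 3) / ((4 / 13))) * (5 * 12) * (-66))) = 913 / 1850062643520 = 0.00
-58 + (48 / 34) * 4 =-890 / 17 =-52.35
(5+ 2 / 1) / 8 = 7 / 8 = 0.88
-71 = -71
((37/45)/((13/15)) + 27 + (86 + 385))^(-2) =1521/378652681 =0.00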